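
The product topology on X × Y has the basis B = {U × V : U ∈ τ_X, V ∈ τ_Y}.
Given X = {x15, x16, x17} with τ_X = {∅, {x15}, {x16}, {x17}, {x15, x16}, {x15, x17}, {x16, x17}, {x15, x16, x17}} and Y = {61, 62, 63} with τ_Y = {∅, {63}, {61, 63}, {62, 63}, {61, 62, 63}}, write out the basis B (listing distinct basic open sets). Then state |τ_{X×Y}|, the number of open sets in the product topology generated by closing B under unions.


Basis B = {∅ × ∅, {x15} × {63}, {x16} × {63}, {x17} × {63}, {x15} × {61, 63}, {x15} × {62, 63}, {x15, x16} × {63}, {x15, x17} × {63}, {x16} × {61, 63}, {x16} × {62, 63}, {x16, x17} × {63}, {x17} × {61, 63}, {x17} × {62, 63}, {x15} × {61, 62, 63}, {x15, x16, x17} × {63}, {x16} × {61, 62, 63}, {x17} × {61, 62, 63}, {x15, x16} × {61, 63}, {x15, x17} × {61, 63}, {x15, x16} × {62, 63}, {x15, x17} × {62, 63}, {x16, x17} × {61, 63}, {x16, x17} × {62, 63}, {x15, x16} × {61, 62, 63}, {x15, x17} × {61, 62, 63}, {x15, x16, x17} × {61, 63}, {x15, x16, x17} × {62, 63}, {x16, x17} × {61, 62, 63}, {x15, x16, x17} × {61, 62, 63}}; |τ_{X×Y}| = 125.

Enumerate products U × V with U ∈ τ_X, V ∈ τ_Y (deduplicated):
  ∅ × ∅ = {} (∅)
  {x15} × {63} = {(x15,63)}
  {x16} × {63} = {(x16,63)}
  {x17} × {63} = {(x17,63)}
  {x15} × {61, 63} = {(x15,61), (x15,63)}
  {x15} × {62, 63} = {(x15,62), (x15,63)}
  {x15, x16} × {63} = {(x15,63), (x16,63)}
  {x15, x17} × {63} = {(x15,63), (x17,63)}
  {x16} × {61, 63} = {(x16,61), (x16,63)}
  {x16} × {62, 63} = {(x16,62), (x16,63)}
  {x16, x17} × {63} = {(x16,63), (x17,63)}
  {x17} × {61, 63} = {(x17,61), (x17,63)}
  {x17} × {62, 63} = {(x17,62), (x17,63)}
  {x15} × {61, 62, 63} = {(x15,61), (x15,62), (x15,63)}
  {x15, x16, x17} × {63} = {(x15,63), (x16,63), (x17,63)}
  {x16} × {61, 62, 63} = {(x16,61), (x16,62), (x16,63)}
  {x17} × {61, 62, 63} = {(x17,61), (x17,62), (x17,63)}
  {x15, x16} × {61, 63} = {(x15,61), (x15,63), (x16,61), (x16,63)}
  {x15, x17} × {61, 63} = {(x15,61), (x15,63), (x17,61), (x17,63)}
  {x15, x16} × {62, 63} = {(x15,62), (x15,63), (x16,62), (x16,63)}
  {x15, x17} × {62, 63} = {(x15,62), (x15,63), (x17,62), (x17,63)}
  {x16, x17} × {61, 63} = {(x16,61), (x16,63), (x17,61), (x17,63)}
  {x16, x17} × {62, 63} = {(x16,62), (x16,63), (x17,62), (x17,63)}
  {x15, x16} × {61, 62, 63} = {(x15,61), (x15,62), (x15,63), (x16,61), (x16,62), (x16,63)}
  {x15, x17} × {61, 62, 63} = {(x15,61), (x15,62), (x15,63), (x17,61), (x17,62), (x17,63)}
  {x15, x16, x17} × {61, 63} = {(x15,61), (x15,63), (x16,61), (x16,63), (x17,61), (x17,63)}
  {x15, x16, x17} × {62, 63} = {(x15,62), (x15,63), (x16,62), (x16,63), (x17,62), (x17,63)}
  {x16, x17} × {61, 62, 63} = {(x16,61), (x16,62), (x16,63), (x17,61), (x17,62), (x17,63)}
  {x15, x16, x17} × {61, 62, 63} = {(x15,61), (x15,62), (x15,63), (x16,61), (x16,62), (x16,63), (x17,61), (x17,62), (x17,63)}
These 29 distinct sets form the basis B.
Close under arbitrary unions to get τ_{X×Y}; counting gives |τ_{X×Y}| = 125.


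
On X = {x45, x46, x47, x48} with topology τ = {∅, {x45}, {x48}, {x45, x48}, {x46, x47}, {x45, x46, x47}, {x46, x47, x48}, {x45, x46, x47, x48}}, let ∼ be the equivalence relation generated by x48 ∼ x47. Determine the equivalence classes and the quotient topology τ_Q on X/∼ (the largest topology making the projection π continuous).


X/∼ = {[x45], [x46], [x47=x48]}; |τ_Q| = 4.

Equivalence classes: [x45], [x46], [x47=x48].
Quotient map π: X → X/∼ sends x45 ↦ [x45], x46 ↦ [x46], x47 ↦ [x47=x48], x48 ↦ [x47=x48].
For each subset V ⊆ X/∼, compute π^{-1}(V) ⊆ X and check whether π^{-1}(V) ∈ τ. V is open in τ_Q iff π^{-1}(V) ∈ τ.
  V = {}: π^{-1}(V) = ∅ ∈ τ ✓.
  V = {[x45]}: π^{-1}(V) = {x45} ∈ τ ✓.
  V = {[x46]}: π^{-1}(V) = {x46} ∉ τ ✗.
  V = {[x45], [x46]}: π^{-1}(V) = {x45, x46} ∉ τ ✗.
  V = {[x47=x48]}: π^{-1}(V) = {x47, x48} ∉ τ ✗.
  V = {[x45], [x47=x48]}: π^{-1}(V) = {x45, x47, x48} ∉ τ ✗.
  V = {[x46], [x47=x48]}: π^{-1}(V) = {x46, x47, x48} ∈ τ ✓.
  V = {[x45], [x46], [x47=x48]}: π^{-1}(V) = {x45, x46, x47, x48} ∈ τ ✓.
Open sets in the quotient: τ_Q = {{}, {[x45]}, {[x46], [x47=x48]}, {[x45], [x46], [x47=x48]}} (4 elements).


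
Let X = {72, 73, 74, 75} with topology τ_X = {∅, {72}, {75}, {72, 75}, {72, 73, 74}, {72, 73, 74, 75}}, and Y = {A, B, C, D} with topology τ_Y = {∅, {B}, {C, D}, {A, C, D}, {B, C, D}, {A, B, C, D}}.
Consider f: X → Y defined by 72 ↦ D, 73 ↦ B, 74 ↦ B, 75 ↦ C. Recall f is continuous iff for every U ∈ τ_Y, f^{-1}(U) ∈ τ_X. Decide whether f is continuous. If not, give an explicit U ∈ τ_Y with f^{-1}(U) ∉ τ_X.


f is NOT continuous.

Compute f^{-1}(U) for each U ∈ τ_Y:
  U = ∅: f^{-1}(U) = ∅ ∈ τ_X ✓.
  U = {B}: f^{-1}(U) = {73, 74} ∉ τ_X ✗.
  U = {C, D}: f^{-1}(U) = {72, 75} ∈ τ_X ✓.
  U = {A, C, D}: f^{-1}(U) = {72, 75} ∈ τ_X ✓.
  U = {B, C, D}: f^{-1}(U) = {72, 73, 74, 75} ∈ τ_X ✓.
  U = {A, B, C, D}: f^{-1}(U) = {72, 73, 74, 75} ∈ τ_X ✓.
Found U = {B} with f^{-1}(U) = {73, 74} not in τ_X. Therefore f is NOT continuous.


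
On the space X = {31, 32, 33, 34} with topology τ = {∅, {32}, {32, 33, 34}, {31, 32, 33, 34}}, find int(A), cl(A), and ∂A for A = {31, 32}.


int(A) = {32}, cl(A) = {31, 32, 33, 34}, ∂A = {31, 33, 34}.

Closed sets in (X, τ) are complements of opens:
  closed(X, τ) = {∅, {31}, {31, 33, 34}, {31, 32, 33, 34}}.
int(A) = ⋃ {U ∈ τ : U ⊆ A}. Opens contained in A: ∅, {32}.
Taking the union of these: int(A) = {32}.
cl(A) = ⋂ {C closed : A ⊆ C}. Closed sets containing A: {31, 32, 33, 34}.
Intersecting these: cl(A) = {31, 32, 33, 34}.
∂A = cl(A) ∖ int(A) = {31, 32, 33, 34} ∖ {32} = {31, 33, 34}.


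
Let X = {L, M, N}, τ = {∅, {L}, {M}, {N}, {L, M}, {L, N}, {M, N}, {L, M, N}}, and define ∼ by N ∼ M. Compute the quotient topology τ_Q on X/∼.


X/∼ = {[L], [M=N]}; |τ_Q| = 4.

Equivalence classes: [L], [M=N].
Quotient map π: X → X/∼ sends L ↦ [L], M ↦ [M=N], N ↦ [M=N].
For each subset V ⊆ X/∼, compute π^{-1}(V) ⊆ X and check whether π^{-1}(V) ∈ τ. V is open in τ_Q iff π^{-1}(V) ∈ τ.
  V = {}: π^{-1}(V) = ∅ ∈ τ ✓.
  V = {[L]}: π^{-1}(V) = {L} ∈ τ ✓.
  V = {[M=N]}: π^{-1}(V) = {M, N} ∈ τ ✓.
  V = {[L], [M=N]}: π^{-1}(V) = {L, M, N} ∈ τ ✓.
Open sets in the quotient: τ_Q = {{}, {[L]}, {[M=N]}, {[L], [M=N]}} (4 elements).


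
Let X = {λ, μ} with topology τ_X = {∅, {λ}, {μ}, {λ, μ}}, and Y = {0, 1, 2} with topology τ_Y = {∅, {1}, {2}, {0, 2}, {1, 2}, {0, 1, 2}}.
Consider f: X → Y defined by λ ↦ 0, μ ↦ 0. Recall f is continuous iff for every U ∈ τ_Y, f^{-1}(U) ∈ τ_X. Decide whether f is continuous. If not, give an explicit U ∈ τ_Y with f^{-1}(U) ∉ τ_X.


f IS continuous.

Compute f^{-1}(U) for each U ∈ τ_Y:
  U = ∅: f^{-1}(U) = ∅ ∈ τ_X ✓.
  U = {1}: f^{-1}(U) = ∅ ∈ τ_X ✓.
  U = {2}: f^{-1}(U) = ∅ ∈ τ_X ✓.
  U = {0, 2}: f^{-1}(U) = {λ, μ} ∈ τ_X ✓.
  U = {1, 2}: f^{-1}(U) = ∅ ∈ τ_X ✓.
  U = {0, 1, 2}: f^{-1}(U) = {λ, μ} ∈ τ_X ✓.
Every preimage lies in τ_X, so f IS continuous.


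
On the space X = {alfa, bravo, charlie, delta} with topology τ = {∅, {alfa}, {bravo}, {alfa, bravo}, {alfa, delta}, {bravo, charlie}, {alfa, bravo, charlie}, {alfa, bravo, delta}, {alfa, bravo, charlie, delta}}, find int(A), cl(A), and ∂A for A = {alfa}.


int(A) = {alfa}, cl(A) = {alfa, delta}, ∂A = {delta}.

Closed sets in (X, τ) are complements of opens:
  closed(X, τ) = {∅, {charlie}, {delta}, {alfa, delta}, {bravo, charlie}, {charlie, delta}, {alfa, charlie, delta}, {bravo, charlie, delta}, {alfa, bravo, charlie, delta}}.
int(A) = ⋃ {U ∈ τ : U ⊆ A}. Opens contained in A: ∅, {alfa}.
Taking the union of these: int(A) = {alfa}.
cl(A) = ⋂ {C closed : A ⊆ C}. Closed sets containing A: {alfa, delta}, {alfa, charlie, delta}, {alfa, bravo, charlie, delta}.
Intersecting these: cl(A) = {alfa, delta}.
∂A = cl(A) ∖ int(A) = {alfa, delta} ∖ {alfa} = {delta}.


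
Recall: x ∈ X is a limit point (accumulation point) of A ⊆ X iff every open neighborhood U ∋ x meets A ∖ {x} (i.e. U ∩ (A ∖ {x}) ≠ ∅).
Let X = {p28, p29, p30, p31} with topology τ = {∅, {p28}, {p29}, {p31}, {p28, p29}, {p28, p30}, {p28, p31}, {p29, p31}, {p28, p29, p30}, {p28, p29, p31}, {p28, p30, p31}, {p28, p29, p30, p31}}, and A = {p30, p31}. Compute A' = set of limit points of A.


A' = ∅

For each x ∈ X, list the open sets U ∈ τ with x ∈ U, then check whether U ∩ (A ∖ {x}) ≠ ∅ for every such U.
  x = p28: open {p28} ∋ x has {p28} ∩ (A ∖ {p28}) = ∅, so x is NOT a limit point.
  x = p29: open {p29} ∋ x has {p29} ∩ (A ∖ {p29}) = ∅, so x is NOT a limit point.
  x = p30: open {p28, p30} ∋ x has {p28, p30} ∩ (A ∖ {p30}) = ∅, so x is NOT a limit point.
  x = p31: open {p31} ∋ x has {p31} ∩ (A ∖ {p31}) = ∅, so x is NOT a limit point.
Collecting: A' = ∅.


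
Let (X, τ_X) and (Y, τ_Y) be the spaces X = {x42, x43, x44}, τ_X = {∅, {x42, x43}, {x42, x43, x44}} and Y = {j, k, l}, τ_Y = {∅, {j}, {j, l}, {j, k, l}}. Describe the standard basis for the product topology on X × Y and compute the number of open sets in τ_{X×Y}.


Basis B = {∅ × ∅, {x42, x43} × {j}, {x42, x43, x44} × {j}, {x42, x43} × {j, l}, {x42, x43} × {j, k, l}, {x42, x43, x44} × {j, l}, {x42, x43, x44} × {j, k, l}}; |τ_{X×Y}| = 10.

Enumerate products U × V with U ∈ τ_X, V ∈ τ_Y (deduplicated):
  ∅ × ∅ = {} (∅)
  {x42, x43} × {j} = {(x42,j), (x43,j)}
  {x42, x43, x44} × {j} = {(x42,j), (x43,j), (x44,j)}
  {x42, x43} × {j, l} = {(x42,j), (x42,l), (x43,j), (x43,l)}
  {x42, x43} × {j, k, l} = {(x42,j), (x42,k), (x42,l), (x43,j), (x43,k), (x43,l)}
  {x42, x43, x44} × {j, l} = {(x42,j), (x42,l), (x43,j), (x43,l), (x44,j), (x44,l)}
  {x42, x43, x44} × {j, k, l} = {(x42,j), (x42,k), (x42,l), (x43,j), (x43,k), (x43,l), (x44,j), (x44,k), (x44,l)}
These 7 distinct sets form the basis B.
Close under arbitrary unions to get τ_{X×Y}; counting gives |τ_{X×Y}| = 10.


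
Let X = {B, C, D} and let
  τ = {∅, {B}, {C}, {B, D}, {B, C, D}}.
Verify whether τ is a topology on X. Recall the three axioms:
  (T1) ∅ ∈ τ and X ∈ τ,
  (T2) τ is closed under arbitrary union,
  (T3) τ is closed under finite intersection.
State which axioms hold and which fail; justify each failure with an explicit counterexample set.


τ is NOT a topology on X.

Axiom (T1): ∅ ∈ τ? Yes; X ∈ τ? Yes.
Axiom (T2/T3): check pairwise unions and intersections of members of τ.
Counterexample for (T2): {B} ∪ {C} = {B, C} ∉ τ. Therefore τ is NOT a topology.


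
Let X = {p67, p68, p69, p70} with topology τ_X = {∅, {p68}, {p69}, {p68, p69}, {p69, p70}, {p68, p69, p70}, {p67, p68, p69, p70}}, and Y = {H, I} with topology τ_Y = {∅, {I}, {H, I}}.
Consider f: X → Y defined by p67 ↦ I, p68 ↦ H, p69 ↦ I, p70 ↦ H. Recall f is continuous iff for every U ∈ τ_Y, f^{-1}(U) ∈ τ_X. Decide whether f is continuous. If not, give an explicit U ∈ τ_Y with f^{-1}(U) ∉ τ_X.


f is NOT continuous.

Compute f^{-1}(U) for each U ∈ τ_Y:
  U = ∅: f^{-1}(U) = ∅ ∈ τ_X ✓.
  U = {I}: f^{-1}(U) = {p67, p69} ∉ τ_X ✗.
  U = {H, I}: f^{-1}(U) = {p67, p68, p69, p70} ∈ τ_X ✓.
Found U = {I} with f^{-1}(U) = {p67, p69} not in τ_X. Therefore f is NOT continuous.


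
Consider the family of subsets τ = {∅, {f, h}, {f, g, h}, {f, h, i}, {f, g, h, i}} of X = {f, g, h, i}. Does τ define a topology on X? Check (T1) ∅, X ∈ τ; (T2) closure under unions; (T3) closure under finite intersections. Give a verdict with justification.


τ IS a topology on X.

Axiom (T1): ∅ ∈ τ? Yes; X ∈ τ? Yes.
Axiom (T2/T3): check pairwise unions and intersections of members of τ.
All pairwise intersections and unions checked — each lies in τ. Therefore τ satisfies (T1), (T2), (T3): it IS a topology on X.


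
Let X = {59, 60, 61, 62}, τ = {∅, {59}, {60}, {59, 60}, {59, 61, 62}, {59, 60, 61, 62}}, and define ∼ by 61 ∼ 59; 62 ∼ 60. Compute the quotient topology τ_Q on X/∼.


X/∼ = {[59=61], [60=62]}; |τ_Q| = 2.

Equivalence classes: [59=61], [60=62].
Quotient map π: X → X/∼ sends 59 ↦ [59=61], 60 ↦ [60=62], 61 ↦ [59=61], 62 ↦ [60=62].
For each subset V ⊆ X/∼, compute π^{-1}(V) ⊆ X and check whether π^{-1}(V) ∈ τ. V is open in τ_Q iff π^{-1}(V) ∈ τ.
  V = {}: π^{-1}(V) = ∅ ∈ τ ✓.
  V = {[59=61]}: π^{-1}(V) = {59, 61} ∉ τ ✗.
  V = {[60=62]}: π^{-1}(V) = {60, 62} ∉ τ ✗.
  V = {[59=61], [60=62]}: π^{-1}(V) = {59, 60, 61, 62} ∈ τ ✓.
Open sets in the quotient: τ_Q = {{}, {[59=61], [60=62]}} (2 elements).


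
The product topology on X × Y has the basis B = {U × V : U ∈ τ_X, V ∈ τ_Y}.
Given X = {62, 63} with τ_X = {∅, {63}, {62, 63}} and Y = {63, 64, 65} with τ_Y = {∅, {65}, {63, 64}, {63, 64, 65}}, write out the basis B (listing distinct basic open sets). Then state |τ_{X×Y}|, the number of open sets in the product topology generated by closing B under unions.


Basis B = {∅ × ∅, {63} × {65}, {62, 63} × {65}, {63} × {63, 64}, {63} × {63, 64, 65}, {62, 63} × {63, 64}, {62, 63} × {63, 64, 65}}; |τ_{X×Y}| = 9.

Enumerate products U × V with U ∈ τ_X, V ∈ τ_Y (deduplicated):
  ∅ × ∅ = {} (∅)
  {63} × {65} = {(63,65)}
  {62, 63} × {65} = {(62,65), (63,65)}
  {63} × {63, 64} = {(63,63), (63,64)}
  {63} × {63, 64, 65} = {(63,63), (63,64), (63,65)}
  {62, 63} × {63, 64} = {(62,63), (62,64), (63,63), (63,64)}
  {62, 63} × {63, 64, 65} = {(62,63), (62,64), (62,65), (63,63), (63,64), (63,65)}
These 7 distinct sets form the basis B.
Close under arbitrary unions to get τ_{X×Y}; counting gives |τ_{X×Y}| = 9.


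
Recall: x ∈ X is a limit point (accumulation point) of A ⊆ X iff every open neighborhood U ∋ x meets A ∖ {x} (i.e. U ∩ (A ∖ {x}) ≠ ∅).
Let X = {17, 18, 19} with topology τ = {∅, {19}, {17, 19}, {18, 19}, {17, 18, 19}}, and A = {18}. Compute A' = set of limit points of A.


A' = ∅

For each x ∈ X, list the open sets U ∈ τ with x ∈ U, then check whether U ∩ (A ∖ {x}) ≠ ∅ for every such U.
  x = 17: open {17, 19} ∋ x has {17, 19} ∩ (A ∖ {17}) = ∅, so x is NOT a limit point.
  x = 18: open {18, 19} ∋ x has {18, 19} ∩ (A ∖ {18}) = ∅, so x is NOT a limit point.
  x = 19: open {19} ∋ x has {19} ∩ (A ∖ {19}) = ∅, so x is NOT a limit point.
Collecting: A' = ∅.


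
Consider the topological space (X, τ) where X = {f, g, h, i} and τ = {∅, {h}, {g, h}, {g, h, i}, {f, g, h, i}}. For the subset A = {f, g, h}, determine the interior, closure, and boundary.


int(A) = {g, h}, cl(A) = {f, g, h, i}, ∂A = {f, i}.

Closed sets in (X, τ) are complements of opens:
  closed(X, τ) = {∅, {f}, {f, i}, {f, g, i}, {f, g, h, i}}.
int(A) = ⋃ {U ∈ τ : U ⊆ A}. Opens contained in A: ∅, {h}, {g, h}.
Taking the union of these: int(A) = {g, h}.
cl(A) = ⋂ {C closed : A ⊆ C}. Closed sets containing A: {f, g, h, i}.
Intersecting these: cl(A) = {f, g, h, i}.
∂A = cl(A) ∖ int(A) = {f, g, h, i} ∖ {g, h} = {f, i}.


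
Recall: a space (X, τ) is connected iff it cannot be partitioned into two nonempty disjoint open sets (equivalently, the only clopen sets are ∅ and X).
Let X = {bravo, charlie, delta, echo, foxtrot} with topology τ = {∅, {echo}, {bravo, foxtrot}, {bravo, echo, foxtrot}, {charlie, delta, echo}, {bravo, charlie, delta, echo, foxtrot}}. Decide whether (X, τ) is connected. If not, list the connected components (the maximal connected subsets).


(X, τ) is disconnected; components = [{bravo, foxtrot}, {charlie, delta, echo}].

Find clopen sets (U ∈ τ with X ∖ U ∈ τ):
  U = ∅, X ∖ U = {bravo, charlie, delta, echo, foxtrot} — both open, so U is clopen.
  U = {bravo, foxtrot}, X ∖ U = {charlie, delta, echo} — both open, so U is clopen.
  U = {charlie, delta, echo}, X ∖ U = {bravo, foxtrot} — both open, so U is clopen.
  U = {bravo, charlie, delta, echo, foxtrot}, X ∖ U = ∅ — both open, so U is clopen.
Nontrivial clopen(s) exist: e.g. {charlie, delta, echo}. So (X, τ) is disconnected.
Compute connected components by grouping points that agree on all clopens:
  component: {bravo, foxtrot}
  component: {charlie, delta, echo}


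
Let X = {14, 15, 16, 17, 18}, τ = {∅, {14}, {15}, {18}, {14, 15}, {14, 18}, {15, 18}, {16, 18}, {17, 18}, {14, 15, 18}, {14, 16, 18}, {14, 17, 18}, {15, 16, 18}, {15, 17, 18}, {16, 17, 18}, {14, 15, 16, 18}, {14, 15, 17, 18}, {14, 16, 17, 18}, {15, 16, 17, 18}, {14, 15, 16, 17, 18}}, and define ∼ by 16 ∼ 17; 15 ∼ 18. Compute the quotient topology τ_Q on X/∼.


X/∼ = {[14], [15=18], [16=17]}; |τ_Q| = 6.

Equivalence classes: [14], [15=18], [16=17].
Quotient map π: X → X/∼ sends 14 ↦ [14], 15 ↦ [15=18], 16 ↦ [16=17], 17 ↦ [16=17], 18 ↦ [15=18].
For each subset V ⊆ X/∼, compute π^{-1}(V) ⊆ X and check whether π^{-1}(V) ∈ τ. V is open in τ_Q iff π^{-1}(V) ∈ τ.
  V = {}: π^{-1}(V) = ∅ ∈ τ ✓.
  V = {[14]}: π^{-1}(V) = {14} ∈ τ ✓.
  V = {[15=18]}: π^{-1}(V) = {15, 18} ∈ τ ✓.
  V = {[14], [15=18]}: π^{-1}(V) = {14, 15, 18} ∈ τ ✓.
  V = {[16=17]}: π^{-1}(V) = {16, 17} ∉ τ ✗.
  V = {[14], [16=17]}: π^{-1}(V) = {14, 16, 17} ∉ τ ✗.
  V = {[15=18], [16=17]}: π^{-1}(V) = {15, 16, 17, 18} ∈ τ ✓.
  V = {[14], [15=18], [16=17]}: π^{-1}(V) = {14, 15, 16, 17, 18} ∈ τ ✓.
Open sets in the quotient: τ_Q = {{}, {[14]}, {[15=18]}, {[14], [15=18]}, {[15=18], [16=17]}, {[14], [15=18], [16=17]}} (6 elements).


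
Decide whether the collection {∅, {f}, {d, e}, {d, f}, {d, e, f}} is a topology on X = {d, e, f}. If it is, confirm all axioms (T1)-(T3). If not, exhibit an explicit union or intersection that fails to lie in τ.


τ is NOT a topology on X.

Axiom (T1): ∅ ∈ τ? Yes; X ∈ τ? Yes.
Axiom (T2/T3): check pairwise unions and intersections of members of τ.
Counterexample for (T3): {d, e} ∩ {d, f} = {d} ∉ τ. Therefore τ is NOT a topology.


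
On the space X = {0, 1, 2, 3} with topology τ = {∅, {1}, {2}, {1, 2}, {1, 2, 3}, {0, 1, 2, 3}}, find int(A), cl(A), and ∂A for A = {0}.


int(A) = ∅, cl(A) = {0}, ∂A = {0}.

Closed sets in (X, τ) are complements of opens:
  closed(X, τ) = {∅, {0}, {0, 3}, {0, 1, 3}, {0, 2, 3}, {0, 1, 2, 3}}.
int(A) = ⋃ {U ∈ τ : U ⊆ A}. Opens contained in A: ∅.
Taking the union of these: int(A) = ∅.
cl(A) = ⋂ {C closed : A ⊆ C}. Closed sets containing A: {0}, {0, 3}, {0, 1, 3}, {0, 2, 3}, {0, 1, 2, 3}.
Intersecting these: cl(A) = {0}.
∂A = cl(A) ∖ int(A) = {0} ∖ ∅ = {0}.


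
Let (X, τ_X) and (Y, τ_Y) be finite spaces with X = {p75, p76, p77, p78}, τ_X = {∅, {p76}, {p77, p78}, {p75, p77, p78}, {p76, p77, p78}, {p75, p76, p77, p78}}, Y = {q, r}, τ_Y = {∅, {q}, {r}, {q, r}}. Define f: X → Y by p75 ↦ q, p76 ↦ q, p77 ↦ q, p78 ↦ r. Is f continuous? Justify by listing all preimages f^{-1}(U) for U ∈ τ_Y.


f is NOT continuous.

Compute f^{-1}(U) for each U ∈ τ_Y:
  U = ∅: f^{-1}(U) = ∅ ∈ τ_X ✓.
  U = {q}: f^{-1}(U) = {p75, p76, p77} ∉ τ_X ✗.
  U = {r}: f^{-1}(U) = {p78} ∉ τ_X ✗.
  U = {q, r}: f^{-1}(U) = {p75, p76, p77, p78} ∈ τ_X ✓.
Found U = {q} with f^{-1}(U) = {p75, p76, p77} not in τ_X. Therefore f is NOT continuous.


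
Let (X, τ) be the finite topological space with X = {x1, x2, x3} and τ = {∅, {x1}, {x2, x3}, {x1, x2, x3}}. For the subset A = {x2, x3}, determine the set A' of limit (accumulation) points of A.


A' = {x2, x3}

For each x ∈ X, list the open sets U ∈ τ with x ∈ U, then check whether U ∩ (A ∖ {x}) ≠ ∅ for every such U.
  x = x1: open {x1} ∋ x has {x1} ∩ (A ∖ {x1}) = ∅, so x is NOT a limit point.
  x = x2: opens ∋ x are {x2, x3}, {x1, x2, x3}; each meets A ∖ {x2}, so x IS a limit point.
  x = x3: opens ∋ x are {x2, x3}, {x1, x2, x3}; each meets A ∖ {x3}, so x IS a limit point.
Collecting: A' = {x2, x3}.


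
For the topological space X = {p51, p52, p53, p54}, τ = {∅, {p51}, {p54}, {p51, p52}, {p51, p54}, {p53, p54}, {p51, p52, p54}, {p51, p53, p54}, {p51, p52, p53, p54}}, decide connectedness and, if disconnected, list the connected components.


(X, τ) is disconnected; components = [{p51, p52}, {p53, p54}].

Find clopen sets (U ∈ τ with X ∖ U ∈ τ):
  U = ∅, X ∖ U = {p51, p52, p53, p54} — both open, so U is clopen.
  U = {p51, p52}, X ∖ U = {p53, p54} — both open, so U is clopen.
  U = {p53, p54}, X ∖ U = {p51, p52} — both open, so U is clopen.
  U = {p51, p52, p53, p54}, X ∖ U = ∅ — both open, so U is clopen.
Nontrivial clopen(s) exist: e.g. {p53, p54}. So (X, τ) is disconnected.
Compute connected components by grouping points that agree on all clopens:
  component: {p51, p52}
  component: {p53, p54}


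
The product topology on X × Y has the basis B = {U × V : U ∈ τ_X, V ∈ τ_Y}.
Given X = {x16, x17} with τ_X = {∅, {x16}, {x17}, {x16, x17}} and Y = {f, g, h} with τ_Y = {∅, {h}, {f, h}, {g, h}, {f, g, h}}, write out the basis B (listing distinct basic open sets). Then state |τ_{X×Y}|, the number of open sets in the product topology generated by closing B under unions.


Basis B = {∅ × ∅, {x16} × {h}, {x17} × {h}, {x16} × {f, h}, {x16} × {g, h}, {x16, x17} × {h}, {x17} × {f, h}, {x17} × {g, h}, {x16} × {f, g, h}, {x17} × {f, g, h}, {x16, x17} × {f, h}, {x16, x17} × {g, h}, {x16, x17} × {f, g, h}}; |τ_{X×Y}| = 25.

Enumerate products U × V with U ∈ τ_X, V ∈ τ_Y (deduplicated):
  ∅ × ∅ = {} (∅)
  {x16} × {h} = {(x16,h)}
  {x17} × {h} = {(x17,h)}
  {x16} × {f, h} = {(x16,f), (x16,h)}
  {x16} × {g, h} = {(x16,g), (x16,h)}
  {x16, x17} × {h} = {(x16,h), (x17,h)}
  {x17} × {f, h} = {(x17,f), (x17,h)}
  {x17} × {g, h} = {(x17,g), (x17,h)}
  {x16} × {f, g, h} = {(x16,f), (x16,g), (x16,h)}
  {x17} × {f, g, h} = {(x17,f), (x17,g), (x17,h)}
  {x16, x17} × {f, h} = {(x16,f), (x16,h), (x17,f), (x17,h)}
  {x16, x17} × {g, h} = {(x16,g), (x16,h), (x17,g), (x17,h)}
  {x16, x17} × {f, g, h} = {(x16,f), (x16,g), (x16,h), (x17,f), (x17,g), (x17,h)}
These 13 distinct sets form the basis B.
Close under arbitrary unions to get τ_{X×Y}; counting gives |τ_{X×Y}| = 25.


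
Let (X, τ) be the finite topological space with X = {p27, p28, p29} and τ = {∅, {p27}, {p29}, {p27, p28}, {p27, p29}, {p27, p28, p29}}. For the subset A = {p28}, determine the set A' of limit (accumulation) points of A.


A' = ∅

For each x ∈ X, list the open sets U ∈ τ with x ∈ U, then check whether U ∩ (A ∖ {x}) ≠ ∅ for every such U.
  x = p27: open {p27} ∋ x has {p27} ∩ (A ∖ {p27}) = ∅, so x is NOT a limit point.
  x = p28: open {p27, p28} ∋ x has {p27, p28} ∩ (A ∖ {p28}) = ∅, so x is NOT a limit point.
  x = p29: open {p29} ∋ x has {p29} ∩ (A ∖ {p29}) = ∅, so x is NOT a limit point.
Collecting: A' = ∅.


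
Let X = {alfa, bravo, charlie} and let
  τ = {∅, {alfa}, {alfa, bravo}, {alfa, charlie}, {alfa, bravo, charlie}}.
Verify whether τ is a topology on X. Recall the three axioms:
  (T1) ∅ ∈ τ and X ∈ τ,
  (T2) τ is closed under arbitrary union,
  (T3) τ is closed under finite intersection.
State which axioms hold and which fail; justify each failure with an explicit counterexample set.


τ IS a topology on X.

Axiom (T1): ∅ ∈ τ? Yes; X ∈ τ? Yes.
Axiom (T2/T3): check pairwise unions and intersections of members of τ.
All pairwise intersections and unions checked — each lies in τ. Therefore τ satisfies (T1), (T2), (T3): it IS a topology on X.


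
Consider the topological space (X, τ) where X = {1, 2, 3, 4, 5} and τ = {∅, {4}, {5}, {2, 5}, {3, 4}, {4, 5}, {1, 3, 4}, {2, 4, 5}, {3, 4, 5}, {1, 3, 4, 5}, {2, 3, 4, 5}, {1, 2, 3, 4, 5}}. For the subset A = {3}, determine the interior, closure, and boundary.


int(A) = ∅, cl(A) = {1, 3}, ∂A = {1, 3}.

Closed sets in (X, τ) are complements of opens:
  closed(X, τ) = {∅, {1}, {2}, {1, 2}, {1, 3}, {2, 5}, {1, 2, 3}, {1, 2, 5}, {1, 3, 4}, {1, 2, 3, 4}, {1, 2, 3, 5}, {1, 2, 3, 4, 5}}.
int(A) = ⋃ {U ∈ τ : U ⊆ A}. Opens contained in A: ∅.
Taking the union of these: int(A) = ∅.
cl(A) = ⋂ {C closed : A ⊆ C}. Closed sets containing A: {1, 3}, {1, 2, 3}, {1, 3, 4}, {1, 2, 3, 4}, {1, 2, 3, 5}, {1, 2, 3, 4, 5}.
Intersecting these: cl(A) = {1, 3}.
∂A = cl(A) ∖ int(A) = {1, 3} ∖ ∅ = {1, 3}.


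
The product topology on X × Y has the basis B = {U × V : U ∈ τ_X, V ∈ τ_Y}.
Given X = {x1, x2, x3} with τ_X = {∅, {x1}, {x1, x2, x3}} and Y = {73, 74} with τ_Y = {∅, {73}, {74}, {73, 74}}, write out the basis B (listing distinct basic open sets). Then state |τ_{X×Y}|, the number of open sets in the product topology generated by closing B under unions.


Basis B = {∅ × ∅, {x1} × {73}, {x1} × {74}, {x1} × {73, 74}, {x1, x2, x3} × {73}, {x1, x2, x3} × {74}, {x1, x2, x3} × {73, 74}}; |τ_{X×Y}| = 9.

Enumerate products U × V with U ∈ τ_X, V ∈ τ_Y (deduplicated):
  ∅ × ∅ = {} (∅)
  {x1} × {73} = {(x1,73)}
  {x1} × {74} = {(x1,74)}
  {x1} × {73, 74} = {(x1,73), (x1,74)}
  {x1, x2, x3} × {73} = {(x1,73), (x2,73), (x3,73)}
  {x1, x2, x3} × {74} = {(x1,74), (x2,74), (x3,74)}
  {x1, x2, x3} × {73, 74} = {(x1,73), (x1,74), (x2,73), (x2,74), (x3,73), (x3,74)}
These 7 distinct sets form the basis B.
Close under arbitrary unions to get τ_{X×Y}; counting gives |τ_{X×Y}| = 9.


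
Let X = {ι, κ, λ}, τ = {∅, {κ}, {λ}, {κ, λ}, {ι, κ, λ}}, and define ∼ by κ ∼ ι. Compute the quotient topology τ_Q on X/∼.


X/∼ = {[ι=κ], [λ]}; |τ_Q| = 3.

Equivalence classes: [ι=κ], [λ].
Quotient map π: X → X/∼ sends ι ↦ [ι=κ], κ ↦ [ι=κ], λ ↦ [λ].
For each subset V ⊆ X/∼, compute π^{-1}(V) ⊆ X and check whether π^{-1}(V) ∈ τ. V is open in τ_Q iff π^{-1}(V) ∈ τ.
  V = {}: π^{-1}(V) = ∅ ∈ τ ✓.
  V = {[ι=κ]}: π^{-1}(V) = {ι, κ} ∉ τ ✗.
  V = {[λ]}: π^{-1}(V) = {λ} ∈ τ ✓.
  V = {[ι=κ], [λ]}: π^{-1}(V) = {ι, κ, λ} ∈ τ ✓.
Open sets in the quotient: τ_Q = {{}, {[λ]}, {[ι=κ], [λ]}} (3 elements).


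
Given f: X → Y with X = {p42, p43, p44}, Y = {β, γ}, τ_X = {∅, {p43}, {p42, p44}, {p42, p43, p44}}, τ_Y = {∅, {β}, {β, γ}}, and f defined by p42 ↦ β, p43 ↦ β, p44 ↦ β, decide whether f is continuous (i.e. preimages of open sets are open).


f IS continuous.

Compute f^{-1}(U) for each U ∈ τ_Y:
  U = ∅: f^{-1}(U) = ∅ ∈ τ_X ✓.
  U = {β}: f^{-1}(U) = {p42, p43, p44} ∈ τ_X ✓.
  U = {β, γ}: f^{-1}(U) = {p42, p43, p44} ∈ τ_X ✓.
Every preimage lies in τ_X, so f IS continuous.


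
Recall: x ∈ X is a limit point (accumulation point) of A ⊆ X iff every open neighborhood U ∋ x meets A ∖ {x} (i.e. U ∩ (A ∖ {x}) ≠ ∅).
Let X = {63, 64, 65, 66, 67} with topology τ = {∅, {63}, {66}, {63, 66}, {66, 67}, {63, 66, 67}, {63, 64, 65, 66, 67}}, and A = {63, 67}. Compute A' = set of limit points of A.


A' = {64, 65}

For each x ∈ X, list the open sets U ∈ τ with x ∈ U, then check whether U ∩ (A ∖ {x}) ≠ ∅ for every such U.
  x = 63: open {63} ∋ x has {63} ∩ (A ∖ {63}) = ∅, so x is NOT a limit point.
  x = 64: opens ∋ x are {63, 64, 65, 66, 67}; each meets A ∖ {64}, so x IS a limit point.
  x = 65: opens ∋ x are {63, 64, 65, 66, 67}; each meets A ∖ {65}, so x IS a limit point.
  x = 66: open {66} ∋ x has {66} ∩ (A ∖ {66}) = ∅, so x is NOT a limit point.
  x = 67: open {66, 67} ∋ x has {66, 67} ∩ (A ∖ {67}) = ∅, so x is NOT a limit point.
Collecting: A' = {64, 65}.


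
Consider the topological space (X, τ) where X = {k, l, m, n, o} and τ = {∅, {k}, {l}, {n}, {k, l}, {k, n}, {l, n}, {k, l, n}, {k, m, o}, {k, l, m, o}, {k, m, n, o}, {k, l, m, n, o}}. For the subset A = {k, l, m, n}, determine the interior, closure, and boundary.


int(A) = {k, l, n}, cl(A) = {k, l, m, n, o}, ∂A = {m, o}.

Closed sets in (X, τ) are complements of opens:
  closed(X, τ) = {∅, {l}, {n}, {l, n}, {m, o}, {k, m, o}, {l, m, o}, {m, n, o}, {k, l, m, o}, {k, m, n, o}, {l, m, n, o}, {k, l, m, n, o}}.
int(A) = ⋃ {U ∈ τ : U ⊆ A}. Opens contained in A: ∅, {k}, {l}, {n}, {k, l}, {k, n}, {l, n}, {k, l, n}.
Taking the union of these: int(A) = {k, l, n}.
cl(A) = ⋂ {C closed : A ⊆ C}. Closed sets containing A: {k, l, m, n, o}.
Intersecting these: cl(A) = {k, l, m, n, o}.
∂A = cl(A) ∖ int(A) = {k, l, m, n, o} ∖ {k, l, n} = {m, o}.


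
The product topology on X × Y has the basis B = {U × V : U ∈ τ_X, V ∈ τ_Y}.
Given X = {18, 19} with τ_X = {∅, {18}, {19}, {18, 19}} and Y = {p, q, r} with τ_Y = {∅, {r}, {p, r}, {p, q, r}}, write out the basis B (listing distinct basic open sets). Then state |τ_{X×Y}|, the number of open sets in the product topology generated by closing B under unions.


Basis B = {∅ × ∅, {18} × {r}, {19} × {r}, {18} × {p, r}, {18, 19} × {r}, {19} × {p, r}, {18} × {p, q, r}, {19} × {p, q, r}, {18, 19} × {p, r}, {18, 19} × {p, q, r}}; |τ_{X×Y}| = 16.

Enumerate products U × V with U ∈ τ_X, V ∈ τ_Y (deduplicated):
  ∅ × ∅ = {} (∅)
  {18} × {r} = {(18,r)}
  {19} × {r} = {(19,r)}
  {18} × {p, r} = {(18,p), (18,r)}
  {18, 19} × {r} = {(18,r), (19,r)}
  {19} × {p, r} = {(19,p), (19,r)}
  {18} × {p, q, r} = {(18,p), (18,q), (18,r)}
  {19} × {p, q, r} = {(19,p), (19,q), (19,r)}
  {18, 19} × {p, r} = {(18,p), (18,r), (19,p), (19,r)}
  {18, 19} × {p, q, r} = {(18,p), (18,q), (18,r), (19,p), (19,q), (19,r)}
These 10 distinct sets form the basis B.
Close under arbitrary unions to get τ_{X×Y}; counting gives |τ_{X×Y}| = 16.


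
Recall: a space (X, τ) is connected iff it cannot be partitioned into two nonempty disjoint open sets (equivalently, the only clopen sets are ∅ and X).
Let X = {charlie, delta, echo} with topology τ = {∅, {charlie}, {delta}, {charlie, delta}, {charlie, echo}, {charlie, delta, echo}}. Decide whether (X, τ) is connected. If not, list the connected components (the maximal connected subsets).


(X, τ) is disconnected; components = [{delta}, {charlie, echo}].

Find clopen sets (U ∈ τ with X ∖ U ∈ τ):
  U = ∅, X ∖ U = {charlie, delta, echo} — both open, so U is clopen.
  U = {delta}, X ∖ U = {charlie, echo} — both open, so U is clopen.
  U = {charlie, echo}, X ∖ U = {delta} — both open, so U is clopen.
  U = {charlie, delta, echo}, X ∖ U = ∅ — both open, so U is clopen.
Nontrivial clopen(s) exist: e.g. {delta}. So (X, τ) is disconnected.
Compute connected components by grouping points that agree on all clopens:
  component: {delta}
  component: {charlie, echo}


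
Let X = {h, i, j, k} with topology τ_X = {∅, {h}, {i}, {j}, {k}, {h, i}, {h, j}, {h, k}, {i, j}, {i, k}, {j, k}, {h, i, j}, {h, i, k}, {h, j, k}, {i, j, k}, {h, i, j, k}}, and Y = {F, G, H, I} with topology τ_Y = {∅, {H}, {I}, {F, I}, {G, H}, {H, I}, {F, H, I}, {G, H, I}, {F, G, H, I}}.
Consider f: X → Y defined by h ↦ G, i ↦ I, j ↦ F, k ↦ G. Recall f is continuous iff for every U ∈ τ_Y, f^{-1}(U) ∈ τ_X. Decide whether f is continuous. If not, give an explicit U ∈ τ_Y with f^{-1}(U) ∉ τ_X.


f IS continuous.

Compute f^{-1}(U) for each U ∈ τ_Y:
  U = ∅: f^{-1}(U) = ∅ ∈ τ_X ✓.
  U = {H}: f^{-1}(U) = ∅ ∈ τ_X ✓.
  U = {I}: f^{-1}(U) = {i} ∈ τ_X ✓.
  U = {F, I}: f^{-1}(U) = {i, j} ∈ τ_X ✓.
  U = {G, H}: f^{-1}(U) = {h, k} ∈ τ_X ✓.
  U = {H, I}: f^{-1}(U) = {i} ∈ τ_X ✓.
  U = {F, H, I}: f^{-1}(U) = {i, j} ∈ τ_X ✓.
  U = {G, H, I}: f^{-1}(U) = {h, i, k} ∈ τ_X ✓.
  U = {F, G, H, I}: f^{-1}(U) = {h, i, j, k} ∈ τ_X ✓.
Every preimage lies in τ_X, so f IS continuous.


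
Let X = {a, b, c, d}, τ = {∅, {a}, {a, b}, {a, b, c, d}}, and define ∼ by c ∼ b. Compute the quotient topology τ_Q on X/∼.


X/∼ = {[a], [b=c], [d]}; |τ_Q| = 3.

Equivalence classes: [a], [b=c], [d].
Quotient map π: X → X/∼ sends a ↦ [a], b ↦ [b=c], c ↦ [b=c], d ↦ [d].
For each subset V ⊆ X/∼, compute π^{-1}(V) ⊆ X and check whether π^{-1}(V) ∈ τ. V is open in τ_Q iff π^{-1}(V) ∈ τ.
  V = {}: π^{-1}(V) = ∅ ∈ τ ✓.
  V = {[a]}: π^{-1}(V) = {a} ∈ τ ✓.
  V = {[b=c]}: π^{-1}(V) = {b, c} ∉ τ ✗.
  V = {[a], [b=c]}: π^{-1}(V) = {a, b, c} ∉ τ ✗.
  V = {[d]}: π^{-1}(V) = {d} ∉ τ ✗.
  V = {[a], [d]}: π^{-1}(V) = {a, d} ∉ τ ✗.
  V = {[b=c], [d]}: π^{-1}(V) = {b, c, d} ∉ τ ✗.
  V = {[a], [b=c], [d]}: π^{-1}(V) = {a, b, c, d} ∈ τ ✓.
Open sets in the quotient: τ_Q = {{}, {[a]}, {[a], [b=c], [d]}} (3 elements).


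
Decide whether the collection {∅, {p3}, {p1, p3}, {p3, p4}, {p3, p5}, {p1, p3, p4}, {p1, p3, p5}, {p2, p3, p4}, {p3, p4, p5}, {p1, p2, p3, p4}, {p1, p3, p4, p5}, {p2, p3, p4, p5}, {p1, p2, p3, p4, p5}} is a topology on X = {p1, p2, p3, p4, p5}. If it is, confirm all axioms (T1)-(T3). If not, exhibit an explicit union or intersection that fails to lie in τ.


τ IS a topology on X.

Axiom (T1): ∅ ∈ τ? Yes; X ∈ τ? Yes.
Axiom (T2/T3): check pairwise unions and intersections of members of τ.
All pairwise intersections and unions checked — each lies in τ. Therefore τ satisfies (T1), (T2), (T3): it IS a topology on X.


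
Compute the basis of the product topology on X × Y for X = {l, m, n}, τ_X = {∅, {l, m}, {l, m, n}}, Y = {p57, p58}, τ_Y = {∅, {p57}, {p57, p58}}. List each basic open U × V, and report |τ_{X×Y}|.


Basis B = {∅ × ∅, {l, m} × {p57}, {l, m, n} × {p57}, {l, m} × {p57, p58}, {l, m, n} × {p57, p58}}; |τ_{X×Y}| = 6.

Enumerate products U × V with U ∈ τ_X, V ∈ τ_Y (deduplicated):
  ∅ × ∅ = {} (∅)
  {l, m} × {p57} = {(l,p57), (m,p57)}
  {l, m, n} × {p57} = {(l,p57), (m,p57), (n,p57)}
  {l, m} × {p57, p58} = {(l,p57), (l,p58), (m,p57), (m,p58)}
  {l, m, n} × {p57, p58} = {(l,p57), (l,p58), (m,p57), (m,p58), (n,p57), (n,p58)}
These 5 distinct sets form the basis B.
Close under arbitrary unions to get τ_{X×Y}; counting gives |τ_{X×Y}| = 6.


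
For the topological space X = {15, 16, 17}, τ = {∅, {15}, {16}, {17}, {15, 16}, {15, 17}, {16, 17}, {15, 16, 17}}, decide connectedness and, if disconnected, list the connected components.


(X, τ) is disconnected; components = [{15}, {16}, {17}].

Find clopen sets (U ∈ τ with X ∖ U ∈ τ):
  U = ∅, X ∖ U = {15, 16, 17} — both open, so U is clopen.
  U = {15}, X ∖ U = {16, 17} — both open, so U is clopen.
  U = {16}, X ∖ U = {15, 17} — both open, so U is clopen.
  U = {17}, X ∖ U = {15, 16} — both open, so U is clopen.
  U = {15, 16}, X ∖ U = {17} — both open, so U is clopen.
  U = {15, 17}, X ∖ U = {16} — both open, so U is clopen.
  U = {16, 17}, X ∖ U = {15} — both open, so U is clopen.
  U = {15, 16, 17}, X ∖ U = ∅ — both open, so U is clopen.
Nontrivial clopen(s) exist: e.g. {17}. So (X, τ) is disconnected.
Compute connected components by grouping points that agree on all clopens:
  component: {15}
  component: {16}
  component: {17}


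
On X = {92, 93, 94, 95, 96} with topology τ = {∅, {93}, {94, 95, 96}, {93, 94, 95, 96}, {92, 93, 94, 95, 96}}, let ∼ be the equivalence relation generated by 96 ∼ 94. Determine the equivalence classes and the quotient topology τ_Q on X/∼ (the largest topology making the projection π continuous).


X/∼ = {[92], [93], [94=96], [95]}; |τ_Q| = 5.

Equivalence classes: [92], [93], [94=96], [95].
Quotient map π: X → X/∼ sends 92 ↦ [92], 93 ↦ [93], 94 ↦ [94=96], 95 ↦ [95], 96 ↦ [94=96].
For each subset V ⊆ X/∼, compute π^{-1}(V) ⊆ X and check whether π^{-1}(V) ∈ τ. V is open in τ_Q iff π^{-1}(V) ∈ τ.
  V = {}: π^{-1}(V) = ∅ ∈ τ ✓.
  V = {[92]}: π^{-1}(V) = {92} ∉ τ ✗.
  V = {[93]}: π^{-1}(V) = {93} ∈ τ ✓.
  V = {[92], [93]}: π^{-1}(V) = {92, 93} ∉ τ ✗.
  V = {[94=96]}: π^{-1}(V) = {94, 96} ∉ τ ✗.
  V = {[92], [94=96]}: π^{-1}(V) = {92, 94, 96} ∉ τ ✗.
  V = {[93], [94=96]}: π^{-1}(V) = {93, 94, 96} ∉ τ ✗.
  V = {[92], [93], [94=96]}: π^{-1}(V) = {92, 93, 94, 96} ∉ τ ✗.
  V = {[95]}: π^{-1}(V) = {95} ∉ τ ✗.
  V = {[92], [95]}: π^{-1}(V) = {92, 95} ∉ τ ✗.
  V = {[93], [95]}: π^{-1}(V) = {93, 95} ∉ τ ✗.
  V = {[92], [93], [95]}: π^{-1}(V) = {92, 93, 95} ∉ τ ✗.
  V = {[94=96], [95]}: π^{-1}(V) = {94, 95, 96} ∈ τ ✓.
  V = {[92], [94=96], [95]}: π^{-1}(V) = {92, 94, 95, 96} ∉ τ ✗.
  V = {[93], [94=96], [95]}: π^{-1}(V) = {93, 94, 95, 96} ∈ τ ✓.
  V = {[92], [93], [94=96], [95]}: π^{-1}(V) = {92, 93, 94, 95, 96} ∈ τ ✓.
Open sets in the quotient: τ_Q = {{}, {[93]}, {[94=96], [95]}, {[93], [94=96], [95]}, {[92], [93], [94=96], [95]}} (5 elements).


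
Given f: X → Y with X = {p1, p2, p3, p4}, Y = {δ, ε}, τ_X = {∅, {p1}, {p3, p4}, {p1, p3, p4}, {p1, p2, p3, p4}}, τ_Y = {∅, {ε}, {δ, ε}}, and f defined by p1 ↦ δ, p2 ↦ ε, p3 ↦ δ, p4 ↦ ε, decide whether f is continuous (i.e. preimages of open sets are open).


f is NOT continuous.

Compute f^{-1}(U) for each U ∈ τ_Y:
  U = ∅: f^{-1}(U) = ∅ ∈ τ_X ✓.
  U = {ε}: f^{-1}(U) = {p2, p4} ∉ τ_X ✗.
  U = {δ, ε}: f^{-1}(U) = {p1, p2, p3, p4} ∈ τ_X ✓.
Found U = {ε} with f^{-1}(U) = {p2, p4} not in τ_X. Therefore f is NOT continuous.


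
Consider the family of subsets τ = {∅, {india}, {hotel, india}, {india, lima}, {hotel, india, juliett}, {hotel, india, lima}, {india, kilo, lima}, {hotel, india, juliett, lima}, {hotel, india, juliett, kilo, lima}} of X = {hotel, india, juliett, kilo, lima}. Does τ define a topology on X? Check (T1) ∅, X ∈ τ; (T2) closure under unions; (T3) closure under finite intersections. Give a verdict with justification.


τ is NOT a topology on X.

Axiom (T1): ∅ ∈ τ? Yes; X ∈ τ? Yes.
Axiom (T2/T3): check pairwise unions and intersections of members of τ.
Counterexample for (T2): {hotel, india} ∪ {india, kilo, lima} = {hotel, india, kilo, lima} ∉ τ. Therefore τ is NOT a topology.


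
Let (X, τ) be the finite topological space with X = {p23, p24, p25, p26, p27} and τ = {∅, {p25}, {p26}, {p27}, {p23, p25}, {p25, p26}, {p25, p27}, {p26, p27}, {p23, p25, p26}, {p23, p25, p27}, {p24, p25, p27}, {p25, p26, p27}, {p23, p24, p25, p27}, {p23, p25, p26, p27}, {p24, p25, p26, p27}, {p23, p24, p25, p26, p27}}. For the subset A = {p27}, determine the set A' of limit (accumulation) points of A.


A' = {p24}

For each x ∈ X, list the open sets U ∈ τ with x ∈ U, then check whether U ∩ (A ∖ {x}) ≠ ∅ for every such U.
  x = p23: open {p23, p25} ∋ x has {p23, p25} ∩ (A ∖ {p23}) = ∅, so x is NOT a limit point.
  x = p24: opens ∋ x are {p24, p25, p27}, {p23, p24, p25, p27}, {p24, p25, p26, p27}, {p23, p24, p25, p26, p27}; each meets A ∖ {p24}, so x IS a limit point.
  x = p25: open {p25} ∋ x has {p25} ∩ (A ∖ {p25}) = ∅, so x is NOT a limit point.
  x = p26: open {p26} ∋ x has {p26} ∩ (A ∖ {p26}) = ∅, so x is NOT a limit point.
  x = p27: open {p27} ∋ x has {p27} ∩ (A ∖ {p27}) = ∅, so x is NOT a limit point.
Collecting: A' = {p24}.


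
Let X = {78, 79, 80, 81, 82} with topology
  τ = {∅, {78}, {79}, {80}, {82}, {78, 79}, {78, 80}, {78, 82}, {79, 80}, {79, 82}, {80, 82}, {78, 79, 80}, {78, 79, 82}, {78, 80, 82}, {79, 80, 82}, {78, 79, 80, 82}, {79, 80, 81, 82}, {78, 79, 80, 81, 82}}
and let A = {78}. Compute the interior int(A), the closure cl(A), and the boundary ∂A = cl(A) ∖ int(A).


int(A) = {78}, cl(A) = {78}, ∂A = ∅.

Closed sets in (X, τ) are complements of opens:
  closed(X, τ) = {∅, {78}, {81}, {78, 81}, {79, 81}, {80, 81}, {81, 82}, {78, 79, 81}, {78, 80, 81}, {78, 81, 82}, {79, 80, 81}, {79, 81, 82}, {80, 81, 82}, {78, 79, 80, 81}, {78, 79, 81, 82}, {78, 80, 81, 82}, {79, 80, 81, 82}, {78, 79, 80, 81, 82}}.
int(A) = ⋃ {U ∈ τ : U ⊆ A}. Opens contained in A: ∅, {78}.
Taking the union of these: int(A) = {78}.
cl(A) = ⋂ {C closed : A ⊆ C}. Closed sets containing A: {78}, {78, 81}, {78, 79, 81}, {78, 80, 81}, {78, 81, 82}, {78, 79, 80, 81}, {78, 79, 81, 82}, {78, 80, 81, 82}, {78, 79, 80, 81, 82}.
Intersecting these: cl(A) = {78}.
∂A = cl(A) ∖ int(A) = {78} ∖ {78} = ∅.
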